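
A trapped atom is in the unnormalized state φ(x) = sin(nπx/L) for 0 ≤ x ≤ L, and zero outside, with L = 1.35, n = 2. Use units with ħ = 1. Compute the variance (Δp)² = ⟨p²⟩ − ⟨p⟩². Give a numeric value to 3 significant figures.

Compute ⟨p⟩ and ⟨p²⟩ separately; (Δp)² = ⟨p²⟩ − ⟨p⟩².
d/dx sin(nπx/L) = (nπ/L)·cos(nπx/L) and d²/dx² sin(nπx/L) = −(nπ/L)²·sin(nπx/L); on 0 ≤ x ≤ L, ∫sin²(nπx/L) dx = L/2 and ∫sin(nπx/L)·cos(nπx/L) dx = 0.
Normalization: ∫|φ|² dx = 0.67500.
⟨p⟩ = 0.0000 and ⟨p²⟩ = 21.662.
(Δp)² = 21.662 − (0.0000)² = 21.662.

21.7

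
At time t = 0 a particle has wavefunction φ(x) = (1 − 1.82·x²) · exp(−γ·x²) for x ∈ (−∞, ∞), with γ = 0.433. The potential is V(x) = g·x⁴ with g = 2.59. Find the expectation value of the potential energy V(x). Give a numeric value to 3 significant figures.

34.1

⟨V⟩ = ∫ V(x)·|φ|² dx / ∫|φ|² dx.
Expand each integrand as polynomial × e^(−2γx²) and use ∫x^(2j)·e^(−2γx²) dx = (2j−1)!!/(4γ)^j · √(π/(2γ)), odd powers → 0; here √(π/(2γ)) = 1.9047.
State is unnormalized: ∫|φ|² dx = 4.2111, and ∫φ*·V(x)·φ dx = 143.75, so ⟨V⟩ = 143.75 / 4.2111.
⟨V⟩ = 34.136.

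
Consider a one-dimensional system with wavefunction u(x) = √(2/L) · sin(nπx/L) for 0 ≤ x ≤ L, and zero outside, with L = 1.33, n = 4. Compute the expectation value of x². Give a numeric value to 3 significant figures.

⟨x²⟩ = ∫ x²·|u|² dx (integrals over the domain).
With sin²θ = (1 − cos2θ)/2 on 0 ≤ x ≤ L: ∫sin²(nπx/L) dx = L/2, ∫x·sin²(nπx/L) dx = L²/4, ∫x²·sin²(nπx/L) dx = L³·(1/6 − 1/(4n²π²)); higher powers xᵏ the same way, integrating xᵏ·cos(2nπx/L) by parts.
⟨x²⟩ = 0.58403.

0.584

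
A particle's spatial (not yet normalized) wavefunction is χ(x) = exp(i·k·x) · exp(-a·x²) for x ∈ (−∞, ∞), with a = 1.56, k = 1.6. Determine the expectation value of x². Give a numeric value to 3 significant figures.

0.160

⟨x²⟩ = ∫ x²·|χ|² dx / ∫|χ|² dx (integrals over the domain).
Gaussian moments: ∫x^(2j)·e^(−2ax²) dx = (2j−1)!!/(4a)^j · √(π/(2a)), odd powers integrate to 0; here √(π/(2a)) = 1.0035.
State is unnormalized: ∫|χ|² dx = 1.0035, and ∫χ*·x²·χ dx = 0.16081, so ⟨x²⟩ = 0.16081 / 1.0035.
⟨x²⟩ = 0.16026.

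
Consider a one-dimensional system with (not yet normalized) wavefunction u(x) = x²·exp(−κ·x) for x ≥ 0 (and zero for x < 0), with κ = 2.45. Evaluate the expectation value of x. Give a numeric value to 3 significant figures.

⟨x⟩ = ∫ x·|u|² dx / ∫|u|² dx (integrals over the domain).
Every integrand reduces to terms xʲ·e^(−2κx) on [0, ∞); use ∫₀^∞ xʲ·e^(−2κx) dx = j!/(2κ)^(j+1).
State is unnormalized: ∫|u|² dx = 0.0084963, and ∫u*·x·u dx = 0.0086697, so ⟨x⟩ = 0.0086697 / 0.0084963.
⟨x⟩ = 1.0204.

1.02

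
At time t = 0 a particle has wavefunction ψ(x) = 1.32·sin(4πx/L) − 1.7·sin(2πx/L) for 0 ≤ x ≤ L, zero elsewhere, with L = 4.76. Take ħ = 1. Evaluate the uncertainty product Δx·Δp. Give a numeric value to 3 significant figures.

Δx = √(⟨x²⟩−⟨x⟩²), Δp = √(⟨p²⟩−⟨p⟩²).
On 0 ≤ x ≤ L (j ≠ l): ∫sin²(jπx/L) dx = L/2, ∫sin(jπx/L)·sin(lπx/L) dx = 0; diagonal moments ∫x·sin²(jπx/L) dx = L²/4, ∫x²·sin²(jπx/L) dx = L³·(1/6 − 1/(4j²π²)); cross terms ∫x·sin(jπx/L)·sin(lπx/L) dx = 0 for j + l even and −4jlL²/(π²(j² − l²)²) for j + l odd, ∫x²·sin(jπx/L)·sin(lπx/L) dx = (−1)^(j+l)·4jlL³/(π²(j² − l²)²); higher powers the same way via product-to-sum and parts. d²/dx² sin(jπx/L) = −(jπ/L)²·sin(jπx/L); on 0 ≤ x ≤ L, ∫sin²(jπx/L) dx = L/2 and ∫sin(jπx/L)·sin(lπx/L) dx = 0 for j ≠ l, so only diagonal terms survive in ∫|ψ|² and ∫ψ·ψ″; ∫ψ·ψ′ dx = [ψ²/2] between the walls = 0.
Normalization: ∫|ψ|² dx = 11.025.
⟨x⟩ = 2.3800, ⟨x²⟩ = 6.3580 ⇒ Δx = 0.83284.
⟨p⟩ = 0.0000, ⟨p²⟩ = 3.7085 ⇒ Δp = 1.9257.
Δx·Δp = 1.6038.

1.60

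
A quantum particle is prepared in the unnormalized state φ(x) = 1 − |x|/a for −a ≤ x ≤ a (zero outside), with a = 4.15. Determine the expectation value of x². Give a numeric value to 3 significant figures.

1.72

⟨x²⟩ = ∫ x²·|φ|² dx / ∫|φ|² dx (integrals over the domain).
φ is even, so ∫ over [−a, a] = 2∫₀ᵃ with φ = 1 − x/a there: ∫₀ᵃ (1 − x/a)² dx = a/3, ∫₀ᵃ x²(1 − x/a)² dx = a³/30, ∫₀ᵃ x⁴(1 − x/a)² dx = a⁵/105.
State is unnormalized: ∫|φ|² dx = 2.7667, and ∫φ*·x²·φ dx = 4.7649, so ⟨x²⟩ = 4.7649 / 2.7667.
⟨x²⟩ = 1.7223.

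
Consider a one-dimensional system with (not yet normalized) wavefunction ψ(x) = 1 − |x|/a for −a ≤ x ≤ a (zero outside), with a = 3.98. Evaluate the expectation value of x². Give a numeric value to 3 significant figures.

1.58

⟨x²⟩ = ∫ x²·|ψ|² dx / ∫|ψ|² dx (integrals over the domain).
ψ is even, so ∫ over [−a, a] = 2∫₀ᵃ with ψ = 1 − x/a there: ∫₀ᵃ (1 − x/a)² dx = a/3, ∫₀ᵃ x²(1 − x/a)² dx = a³/30, ∫₀ᵃ x⁴(1 − x/a)² dx = a⁵/105.
State is unnormalized: ∫|ψ|² dx = 2.6533, and ∫ψ*·x²·ψ dx = 4.2030, so ⟨x²⟩ = 4.2030 / 2.6533.
⟨x²⟩ = 1.5840.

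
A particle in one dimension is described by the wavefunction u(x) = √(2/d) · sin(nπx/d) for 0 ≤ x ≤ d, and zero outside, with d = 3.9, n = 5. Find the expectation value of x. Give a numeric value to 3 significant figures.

⟨x⟩ = ∫ x·|u|² dx (integrals over the domain).
With sin²θ = (1 − cos2θ)/2 on 0 ≤ x ≤ d: ∫sin²(nπx/d) dx = d/2, ∫x·sin²(nπx/d) dx = d²/4, ∫x²·sin²(nπx/d) dx = d³·(1/6 − 1/(4n²π²)); higher powers xᵏ the same way, integrating xᵏ·cos(2nπx/d) by parts.
⟨x⟩ = 1.9500.

1.95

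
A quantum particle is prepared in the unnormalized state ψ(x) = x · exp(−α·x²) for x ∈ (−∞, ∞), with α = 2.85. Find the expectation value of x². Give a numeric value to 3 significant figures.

0.263

⟨x²⟩ = ∫ x²·|ψ|² dx / ∫|ψ|² dx (integrals over the domain).
Expand each integrand as polynomial × e^(−2αx²) and use ∫x^(2j)·e^(−2αx²) dx = (2j−1)!!/(4α)^j · √(π/(2α)), odd powers → 0; here √(π/(2α)) = 0.74240.
State is unnormalized: ∫|ψ|² dx = 0.065123, and ∫ψ*·x²·ψ dx = 0.017138, so ⟨x²⟩ = 0.017138 / 0.065123.
⟨x²⟩ = 0.26316.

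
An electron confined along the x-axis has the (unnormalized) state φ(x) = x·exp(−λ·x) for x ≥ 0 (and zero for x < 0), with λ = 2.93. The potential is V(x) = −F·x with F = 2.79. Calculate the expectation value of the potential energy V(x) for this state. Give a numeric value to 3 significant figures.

⟨V⟩ = ∫ V(x)·|φ|² dx / ∫|φ|² dx.
Every integrand reduces to terms xʲ·e^(−2λx) on [0, ∞); use ∫₀^∞ xʲ·e^(−2λx) dx = j!/(2λ)^(j+1).
State is unnormalized: ∫|φ|² dx = 0.0099389, and ∫φ*·V(x)·φ dx = -0.014196, so ⟨V⟩ = -0.014196 / 0.0099389.
⟨V⟩ = -1.4283.

-1.43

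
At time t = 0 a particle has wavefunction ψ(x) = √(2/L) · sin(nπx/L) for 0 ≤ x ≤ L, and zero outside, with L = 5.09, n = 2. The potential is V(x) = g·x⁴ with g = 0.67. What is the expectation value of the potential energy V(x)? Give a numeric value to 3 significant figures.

79.0

⟨V⟩ = ∫ V(x)·|ψ|² dx.
With sin²θ = (1 − cos2θ)/2 on 0 ≤ x ≤ L: ∫sin²(nπx/L) dx = L/2, ∫x·sin²(nπx/L) dx = L²/4, ∫x²·sin²(nπx/L) dx = L³·(1/6 − 1/(4n²π²)); higher powers xᵏ the same way, integrating xᵏ·cos(2nπx/L) by parts.
⟨V⟩ = 78.986.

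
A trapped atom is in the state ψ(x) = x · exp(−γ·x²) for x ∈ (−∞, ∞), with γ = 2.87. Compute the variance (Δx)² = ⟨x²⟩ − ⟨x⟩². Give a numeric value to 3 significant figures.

0.261

Compute ⟨x⟩ and ⟨x²⟩ separately, then (Δx)² = ⟨x²⟩ − ⟨x⟩².
Expand each integrand as polynomial × e^(−2γx²) and use ∫x^(2j)·e^(−2γx²) dx = (2j−1)!!/(4γ)^j · √(π/(2γ)), odd powers → 0; here √(π/(2γ)) = 0.73981.
Normalization: ∫|ψ|² dx = 0.064443.
⟨x⟩ = 0.0000 and ⟨x²⟩ = 0.26132.
(Δx)² = 0.26132 − (0.0000)² = 0.26132.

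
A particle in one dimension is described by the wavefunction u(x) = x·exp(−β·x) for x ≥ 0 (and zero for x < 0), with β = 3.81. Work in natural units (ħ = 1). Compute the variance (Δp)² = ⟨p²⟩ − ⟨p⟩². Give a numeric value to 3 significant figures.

Compute ⟨p⟩ and ⟨p²⟩ separately; (Δp)² = ⟨p²⟩ − ⟨p⟩².
Differentiate x·exp(−β·x) with the product rule; every integrand then reduces to terms xʲ·e^(−2βx) on [0, ∞), with ∫₀^∞ xʲ·e^(−2βx) dx = j!/(2β)^(j+1).
Normalization: ∫|u|² dx = 0.0045203.
⟨p⟩ = 0.0000 and ⟨p²⟩ = 14.516.
(Δp)² = 14.516 − (0.0000)² = 14.516.

14.5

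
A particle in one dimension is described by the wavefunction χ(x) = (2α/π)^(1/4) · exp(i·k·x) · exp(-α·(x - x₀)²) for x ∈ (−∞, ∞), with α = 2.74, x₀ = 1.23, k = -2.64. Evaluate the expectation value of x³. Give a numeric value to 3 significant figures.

⟨x³⟩ = ∫ x³·|χ|² dx (integrals over the domain).
Gaussian moments (u = x − x₀): ∫u^(2j)·e^(−2αu²) du = (2j−1)!!/(4α)^j · √(π/(2α)), odd powers integrate to 0; here √(π/(2α)) = 0.75715.
⟨x³⟩ = 2.1975.

2.20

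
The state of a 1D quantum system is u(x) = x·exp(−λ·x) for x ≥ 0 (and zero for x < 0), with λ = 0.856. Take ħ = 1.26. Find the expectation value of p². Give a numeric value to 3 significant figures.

1.16

p² u = −ħ² d²u/dx²; ⟨p²⟩ = −ħ² ∫ u*·u'' dx / ∫|u|² dx.
Differentiate x·exp(−λ·x) with the product rule; every integrand then reduces to terms xʲ·e^(−2λx) on [0, ∞), with ∫₀^∞ xʲ·e^(−2λx) dx = j!/(2λ)^(j+1).
State is unnormalized: ∫|u|² dx = 0.39858, and ∫u*·(−ħ² u'') dx = 0.46367, so ⟨p²⟩ = 0.46367 / 0.39858.
⟨p²⟩ = 1.1633.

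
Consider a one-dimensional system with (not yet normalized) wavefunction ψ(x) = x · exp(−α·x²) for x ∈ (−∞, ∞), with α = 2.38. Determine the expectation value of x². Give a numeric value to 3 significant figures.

⟨x²⟩ = ∫ x²·|ψ|² dx / ∫|ψ|² dx (integrals over the domain).
Expand each integrand as polynomial × e^(−2αx²) and use ∫x^(2j)·e^(−2αx²) dx = (2j−1)!!/(4α)^j · √(π/(2α)), odd powers → 0; here √(π/(2α)) = 0.81240.
State is unnormalized: ∫|ψ|² dx = 0.085336, and ∫ψ*·x²·ψ dx = 0.026892, so ⟨x²⟩ = 0.026892 / 0.085336.
⟨x²⟩ = 0.31513.

0.315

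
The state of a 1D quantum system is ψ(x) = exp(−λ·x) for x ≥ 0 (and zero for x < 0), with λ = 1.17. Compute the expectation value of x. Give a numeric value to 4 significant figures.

0.4274

⟨x⟩ = ∫ x·|ψ|² dx / ∫|ψ|² dx (integrals over the domain).
Every integrand reduces to terms xʲ·e^(−2λx) on [0, ∞); use ∫₀^∞ xʲ·e^(−2λx) dx = j!/(2λ)^(j+1).
State is unnormalized: ∫|ψ|² dx = 0.42735, and ∫ψ*·x·ψ dx = 0.18263, so ⟨x⟩ = 0.18263 / 0.42735.
⟨x⟩ = 0.42735.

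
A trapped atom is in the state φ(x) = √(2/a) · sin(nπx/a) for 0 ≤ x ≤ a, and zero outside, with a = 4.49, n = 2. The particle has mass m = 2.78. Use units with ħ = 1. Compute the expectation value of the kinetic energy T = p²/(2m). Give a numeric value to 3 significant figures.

0.352

T = −(ħ²/2m) d²/dx², so ⟨T⟩ = −(ħ²/2m) ∫ φ*·φ'' dx; with m = 2.78.
d/dx sin(nπx/a) = (nπ/a)·cos(nπx/a) and d²/dx² sin(nπx/a) = −(nπ/a)²·sin(nπx/a); on 0 ≤ x ≤ a, ∫sin²(nπx/a) dx = a/2 and ∫sin(nπx/a)·cos(nπx/a) dx = 0.
⟨T⟩ = 0.35220.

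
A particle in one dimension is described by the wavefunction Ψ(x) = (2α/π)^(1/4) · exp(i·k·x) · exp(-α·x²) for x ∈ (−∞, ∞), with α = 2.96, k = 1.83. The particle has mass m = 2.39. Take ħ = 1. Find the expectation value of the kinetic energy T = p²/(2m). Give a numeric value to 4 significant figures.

1.320

T = −(ħ²/2m) d²/dx², so ⟨T⟩ = −(ħ²/2m) ∫ Ψ*·Ψ'' dx; with m = 2.39.
Gaussian moments: ∫x^(2j)·e^(−2αx²) dx = (2j−1)!!/(4α)^j · √(π/(2α)), odd powers integrate to 0; here √(π/(2α)) = 0.72847. Derivatives: Ψ′ = (ik − 2αx)·Ψ, Ψ″ = ((ik − 2αx)² − 2α)·Ψ; the odd-in-x pieces drop out.
⟨T⟩ = 1.3199.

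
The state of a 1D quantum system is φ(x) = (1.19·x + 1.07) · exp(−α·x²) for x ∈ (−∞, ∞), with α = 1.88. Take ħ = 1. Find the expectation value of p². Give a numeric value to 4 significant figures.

p² φ = −ħ² d²φ/dx²; ⟨p²⟩ = −ħ² ∫ φ*·φ'' dx / ∫|φ|² dx.
Expand each integrand as polynomial × e^(−2αx²) and use ∫x^(2j)·e^(−2αx²) dx = (2j−1)!!/(4α)^j · √(π/(2α)), odd powers → 0; here √(π/(2α)) = 0.91407. Differentiate with the product rule, d/dx e^(−αx²) = −2αx·e^(−αx²).
State is unnormalized: ∫|φ|² dx = 1.2187, and ∫φ*·(−ħ² φ'') dx = 2.9383, so ⟨p²⟩ = 2.9383 / 1.2187.
⟨p²⟩ = 2.4111.

2.411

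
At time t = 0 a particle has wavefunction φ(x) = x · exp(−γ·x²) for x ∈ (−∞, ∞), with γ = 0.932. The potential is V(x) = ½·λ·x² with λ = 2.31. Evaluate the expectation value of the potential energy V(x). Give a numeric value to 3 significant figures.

⟨V⟩ = ∫ V(x)·|φ|² dx / ∫|φ|² dx.
Expand each integrand as polynomial × e^(−2γx²) and use ∫x^(2j)·e^(−2γx²) dx = (2j−1)!!/(4γ)^j · √(π/(2γ)), odd powers → 0; here √(π/(2γ)) = 1.2982.
State is unnormalized: ∫|φ|² dx = 0.34824, and ∫φ*·V(x)·φ dx = 0.32367, so ⟨V⟩ = 0.32367 / 0.34824.
⟨V⟩ = 0.92945.

0.929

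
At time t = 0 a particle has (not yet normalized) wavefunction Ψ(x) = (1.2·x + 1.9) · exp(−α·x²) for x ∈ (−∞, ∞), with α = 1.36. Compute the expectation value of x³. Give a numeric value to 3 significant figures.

⟨x³⟩ = ∫ x³·|Ψ|² dx / ∫|Ψ|² dx (integrals over the domain).
Expand each integrand as polynomial × e^(−2αx²) and use ∫x^(2j)·e^(−2αx²) dx = (2j−1)!!/(4α)^j · √(π/(2α)), odd powers → 0; here √(π/(2α)) = 1.0747.
State is unnormalized: ∫|Ψ|² dx = 4.1642, and ∫Ψ*·x³·Ψ dx = 0.49680, so ⟨x³⟩ = 0.49680 / 4.1642.
⟨x³⟩ = 0.11930.

0.119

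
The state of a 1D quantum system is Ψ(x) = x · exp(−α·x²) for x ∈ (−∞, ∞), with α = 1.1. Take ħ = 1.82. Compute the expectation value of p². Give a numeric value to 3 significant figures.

p² Ψ = −ħ² d²Ψ/dx²; ⟨p²⟩ = −ħ² ∫ Ψ*·Ψ'' dx / ∫|Ψ|² dx.
Expand each integrand as polynomial × e^(−2αx²) and use ∫x^(2j)·e^(−2αx²) dx = (2j−1)!!/(4α)^j · √(π/(2α)), odd powers → 0; here √(π/(2α)) = 1.1950. Differentiate with the product rule, d/dx e^(−αx²) = −2αx·e^(−αx²).
State is unnormalized: ∫|Ψ|² dx = 0.27159, and ∫Ψ*·(−ħ² Ψ'') dx = 2.9687, so ⟨p²⟩ = 2.9687 / 0.27159.
⟨p²⟩ = 10.931.

10.9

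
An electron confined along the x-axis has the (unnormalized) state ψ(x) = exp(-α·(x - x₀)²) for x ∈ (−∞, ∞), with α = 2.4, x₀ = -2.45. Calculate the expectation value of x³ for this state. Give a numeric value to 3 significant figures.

⟨x³⟩ = ∫ x³·|ψ|² dx / ∫|ψ|² dx (integrals over the domain).
Gaussian moments (u = x − x₀): ∫u^(2j)·e^(−2αu²) du = (2j−1)!!/(4α)^j · √(π/(2α)), odd powers integrate to 0; here √(π/(2α)) = 0.80901.
State is unnormalized: ∫|ψ|² dx = 0.80901, and ∫ψ*·x³·ψ dx = -12.517, so ⟨x³⟩ = -12.517 / 0.80901.
⟨x³⟩ = -15.472.

-15.5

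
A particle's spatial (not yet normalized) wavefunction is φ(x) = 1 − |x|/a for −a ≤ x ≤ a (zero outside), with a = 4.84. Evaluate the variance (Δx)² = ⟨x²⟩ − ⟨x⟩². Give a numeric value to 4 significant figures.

Compute ⟨x⟩ and ⟨x²⟩ separately, then (Δx)² = ⟨x²⟩ − ⟨x⟩².
φ is even, so ∫ over [−a, a] = 2∫₀ᵃ with φ = 1 − x/a there: ∫₀ᵃ (1 − x/a)² dx = a/3, ∫₀ᵃ x²(1 − x/a)² dx = a³/30, ∫₀ᵃ x⁴(1 − x/a)² dx = a⁵/105.
Normalization: ∫|φ|² dx = 3.2267.
⟨x⟩ = 0.0000 and ⟨x²⟩ = 2.3426.
(Δx)² = 2.3426 − (0.0000)² = 2.3426.

2.343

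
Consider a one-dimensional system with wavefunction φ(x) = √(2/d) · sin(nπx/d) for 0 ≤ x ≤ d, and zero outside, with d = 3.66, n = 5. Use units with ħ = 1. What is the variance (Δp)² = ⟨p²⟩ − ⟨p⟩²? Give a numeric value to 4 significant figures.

Compute ⟨p⟩ and ⟨p²⟩ separately; (Δp)² = ⟨p²⟩ − ⟨p⟩².
d/dx sin(nπx/d) = (nπ/d)·cos(nπx/d) and d²/dx² sin(nπx/d) = −(nπ/d)²·sin(nπx/d); on 0 ≤ x ≤ d, ∫sin²(nπx/d) dx = d/2 and ∫sin(nπx/d)·cos(nπx/d) dx = 0.
⟨p⟩ = 0.0000 and ⟨p²⟩ = 18.419.
(Δp)² = 18.419 − (0.0000)² = 18.419.

18.42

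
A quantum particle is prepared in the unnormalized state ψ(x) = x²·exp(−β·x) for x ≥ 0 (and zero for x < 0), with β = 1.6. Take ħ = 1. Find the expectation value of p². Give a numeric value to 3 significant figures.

p² ψ = −ħ² d²ψ/dx²; ⟨p²⟩ = −ħ² ∫ ψ*·ψ'' dx / ∫|ψ|² dx.
Differentiate x²·exp(−β·x) with the product rule; every integrand then reduces to terms xʲ·e^(−2βx) on [0, ∞), with ∫₀^∞ xʲ·e^(−2βx) dx = j!/(2β)^(j+1).
State is unnormalized: ∫|ψ|² dx = 0.071526, and ∫ψ*·(−ħ² ψ'') dx = 0.061035, so ⟨p²⟩ = 0.061035 / 0.071526.
⟨p²⟩ = 0.85333.

0.853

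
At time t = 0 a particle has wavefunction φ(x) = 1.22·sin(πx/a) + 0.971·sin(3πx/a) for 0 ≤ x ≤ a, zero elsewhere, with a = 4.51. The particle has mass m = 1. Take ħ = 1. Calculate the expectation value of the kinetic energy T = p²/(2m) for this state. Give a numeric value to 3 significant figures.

0.995

T = −(ħ²/2m) d²/dx², so ⟨T⟩ = −(ħ²/2m) ∫ φ*·φ'' dx / ∫|φ|² dx; with m = 1.
d²/dx² sin(jπx/a) = −(jπ/a)²·sin(jπx/a); on 0 ≤ x ≤ a, ∫sin²(jπx/a) dx = a/2 and ∫sin(jπx/a)·sin(lπx/a) dx = 0 for j ≠ l, so only diagonal terms survive in ∫|φ|² and ∫φ·φ″; ∫φ·φ′ dx = [φ²/2] between the walls = 0.
State is unnormalized: ∫|φ|² dx = 5.4824, and ∫φ*·(−ħ²/2m · φ'') dx = 5.4567, so ⟨T⟩ = 5.4567 / 5.4824.
⟨T⟩ = 0.99531.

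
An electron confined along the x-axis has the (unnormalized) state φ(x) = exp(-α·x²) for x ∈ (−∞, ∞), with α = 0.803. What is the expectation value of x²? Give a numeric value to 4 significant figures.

0.3113

⟨x²⟩ = ∫ x²·|φ|² dx / ∫|φ|² dx (integrals over the domain).
Gaussian moments: ∫x^(2j)·e^(−2αx²) dx = (2j−1)!!/(4α)^j · √(π/(2α)), odd powers integrate to 0; here √(π/(2α)) = 1.3986.
State is unnormalized: ∫|φ|² dx = 1.3986, and ∫φ*·x²·φ dx = 0.43544, so ⟨x²⟩ = 0.43544 / 1.3986.
⟨x²⟩ = 0.31133.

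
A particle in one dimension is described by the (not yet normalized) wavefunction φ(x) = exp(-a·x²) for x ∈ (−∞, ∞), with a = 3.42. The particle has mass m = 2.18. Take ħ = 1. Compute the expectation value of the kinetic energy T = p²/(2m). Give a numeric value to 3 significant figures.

0.784

T = −(ħ²/2m) d²/dx², so ⟨T⟩ = −(ħ²/2m) ∫ φ*·φ'' dx / ∫|φ|² dx; with m = 2.18.
Gaussian moments: ∫x^(2j)·e^(−2ax²) dx = (2j−1)!!/(4a)^j · √(π/(2a)), odd powers integrate to 0; here √(π/(2a)) = 0.67771. Derivatives: d/dx e^(−ax²) = −2ax·e^(−ax²), d²/dx² e^(−ax²) = (4a²x² − 2a)·e^(−ax²).
State is unnormalized: ∫|φ|² dx = 0.67771, and ∫φ*·(−ħ²/2m · φ'') dx = 0.53160, so ⟨T⟩ = 0.53160 / 0.67771.
⟨T⟩ = 0.78440.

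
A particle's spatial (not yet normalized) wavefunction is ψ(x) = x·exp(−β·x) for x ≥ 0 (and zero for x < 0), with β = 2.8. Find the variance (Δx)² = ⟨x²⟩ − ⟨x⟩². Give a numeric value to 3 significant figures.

0.0957

Compute ⟨x⟩ and ⟨x²⟩ separately, then (Δx)² = ⟨x²⟩ − ⟨x⟩².
Every integrand reduces to terms xʲ·e^(−2βx) on [0, ∞); use ∫₀^∞ xʲ·e^(−2βx) dx = j!/(2β)^(j+1).
Normalization: ∫|ψ|² dx = 0.011388.
⟨x⟩ = 0.53571 and ⟨x²⟩ = 0.38265.
(Δx)² = 0.38265 − (0.53571)² = 0.095663.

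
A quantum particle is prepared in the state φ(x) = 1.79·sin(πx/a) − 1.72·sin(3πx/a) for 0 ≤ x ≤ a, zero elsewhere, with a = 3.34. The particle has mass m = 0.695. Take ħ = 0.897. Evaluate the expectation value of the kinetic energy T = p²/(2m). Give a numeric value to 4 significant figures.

2.479

T = −(ħ²/2m) d²/dx², so ⟨T⟩ = −(ħ²/2m) ∫ φ*·φ'' dx / ∫|φ|² dx; with m = 0.695.
d²/dx² sin(jπx/a) = −(jπ/a)²·sin(jπx/a); on 0 ≤ x ≤ a, ∫sin²(jπx/a) dx = a/2 and ∫sin(jπx/a)·sin(lπx/a) dx = 0 for j ≠ l, so only diagonal terms survive in ∫|φ|² and ∫φ·φ″; ∫φ·φ′ dx = [φ²/2] between the walls = 0.
State is unnormalized: ∫|φ|² dx = 10.291, and ∫φ*·(−ħ²/2m · φ'') dx = 25.512, so ⟨T⟩ = 25.512 / 10.291.
⟨T⟩ = 2.4790.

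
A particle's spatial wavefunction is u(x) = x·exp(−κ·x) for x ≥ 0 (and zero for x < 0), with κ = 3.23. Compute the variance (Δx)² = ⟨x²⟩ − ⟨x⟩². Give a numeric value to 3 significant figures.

0.0719

Compute ⟨x⟩ and ⟨x²⟩ separately, then (Δx)² = ⟨x²⟩ − ⟨x⟩².
Every integrand reduces to terms xʲ·e^(−2κx) on [0, ∞); use ∫₀^∞ xʲ·e^(−2κx) dx = j!/(2κ)^(j+1).
Normalization: ∫|u|² dx = 0.0074188.
⟨x⟩ = 0.46440 and ⟨x²⟩ = 0.28755.
(Δx)² = 0.28755 − (0.46440)² = 0.071888.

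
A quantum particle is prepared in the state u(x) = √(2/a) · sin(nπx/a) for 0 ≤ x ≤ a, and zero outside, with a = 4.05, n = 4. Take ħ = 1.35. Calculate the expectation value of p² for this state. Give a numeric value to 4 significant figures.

p² u = −ħ² d²u/dx²; ⟨p²⟩ = −ħ² ∫ u*·u'' dx.
d/dx sin(nπx/a) = (nπ/a)·cos(nπx/a) and d²/dx² sin(nπx/a) = −(nπ/a)²·sin(nπx/a); on 0 ≤ x ≤ a, ∫sin²(nπx/a) dx = a/2 and ∫sin(nπx/a)·cos(nπx/a) dx = 0.
⟨p²⟩ = 17.546.

17.55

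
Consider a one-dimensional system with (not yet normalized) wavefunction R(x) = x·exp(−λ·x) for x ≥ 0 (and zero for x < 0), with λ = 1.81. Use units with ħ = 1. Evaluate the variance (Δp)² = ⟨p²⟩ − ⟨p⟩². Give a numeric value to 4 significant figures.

3.276

Compute ⟨p⟩ and ⟨p²⟩ separately; (Δp)² = ⟨p²⟩ − ⟨p⟩².
Differentiate x·exp(−λ·x) with the product rule; every integrand then reduces to terms xʲ·e^(−2λx) on [0, ∞), with ∫₀^∞ xʲ·e^(−2λx) dx = j!/(2λ)^(j+1).
Normalization: ∫|R|² dx = 0.042160.
⟨p⟩ = 0.0000 and ⟨p²⟩ = 3.2761.
(Δp)² = 3.2761 − (0.0000)² = 3.2761.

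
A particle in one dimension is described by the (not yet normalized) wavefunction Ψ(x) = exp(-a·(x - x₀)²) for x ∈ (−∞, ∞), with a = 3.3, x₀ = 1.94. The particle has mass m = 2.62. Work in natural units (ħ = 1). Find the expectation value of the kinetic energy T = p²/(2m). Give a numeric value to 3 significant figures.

0.630

T = −(ħ²/2m) d²/dx², so ⟨T⟩ = −(ħ²/2m) ∫ Ψ*·Ψ'' dx / ∫|Ψ|² dx; with m = 2.62.
Gaussian moments (u = x − x₀): ∫u^(2j)·e^(−2au²) du = (2j−1)!!/(4a)^j · √(π/(2a)), odd powers integrate to 0; here √(π/(2a)) = 0.68993. Derivatives: d/dx e^(−au²) = −2au·e^(−au²), d²/dx² e^(−au²) = (4a²u² − 2a)·e^(−au²).
State is unnormalized: ∫|Ψ|² dx = 0.68993, and ∫Ψ*·(−ħ²/2m · Ψ'') dx = 0.43450, so ⟨T⟩ = 0.43450 / 0.68993.
⟨T⟩ = 0.62977.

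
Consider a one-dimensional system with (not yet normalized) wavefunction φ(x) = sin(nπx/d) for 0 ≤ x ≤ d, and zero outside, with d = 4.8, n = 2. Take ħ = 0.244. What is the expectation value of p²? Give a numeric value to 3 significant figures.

p² φ = −ħ² d²φ/dx²; ⟨p²⟩ = −ħ² ∫ φ*·φ'' dx / ∫|φ|² dx.
d/dx sin(nπx/d) = (nπ/d)·cos(nπx/d) and d²/dx² sin(nπx/d) = −(nπ/d)²·sin(nπx/d); on 0 ≤ x ≤ d, ∫sin²(nπx/d) dx = d/2 and ∫sin(nπx/d)·cos(nπx/d) dx = 0.
State is unnormalized: ∫|φ|² dx = 2.4000, and ∫φ*·(−ħ² φ'') dx = 0.24483, so ⟨p²⟩ = 0.24483 / 2.4000.
⟨p²⟩ = 0.10201.

0.102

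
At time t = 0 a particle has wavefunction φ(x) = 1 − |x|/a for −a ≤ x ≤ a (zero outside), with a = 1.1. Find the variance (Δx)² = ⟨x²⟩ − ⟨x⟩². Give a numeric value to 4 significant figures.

Compute ⟨x⟩ and ⟨x²⟩ separately, then (Δx)² = ⟨x²⟩ − ⟨x⟩².
φ is even, so ∫ over [−a, a] = 2∫₀ᵃ with φ = 1 − x/a there: ∫₀ᵃ (1 − x/a)² dx = a/3, ∫₀ᵃ x²(1 − x/a)² dx = a³/30, ∫₀ᵃ x⁴(1 − x/a)² dx = a⁵/105.
Normalization: ∫|φ|² dx = 0.73333.
⟨x⟩ = 0.0000 and ⟨x²⟩ = 0.12100.
(Δx)² = 0.12100 − (0.0000)² = 0.12100.

0.1210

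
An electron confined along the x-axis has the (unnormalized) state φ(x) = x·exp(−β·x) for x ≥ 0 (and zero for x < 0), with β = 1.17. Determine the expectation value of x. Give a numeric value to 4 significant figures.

⟨x⟩ = ∫ x·|φ|² dx / ∫|φ|² dx (integrals over the domain).
Every integrand reduces to terms xʲ·e^(−2βx) on [0, ∞); use ∫₀^∞ xʲ·e^(−2βx) dx = j!/(2β)^(j+1).
State is unnormalized: ∫|φ|² dx = 0.15609, and ∫φ*·x·φ dx = 0.20012, so ⟨x⟩ = 0.20012 / 0.15609.
⟨x⟩ = 1.2821.

1.282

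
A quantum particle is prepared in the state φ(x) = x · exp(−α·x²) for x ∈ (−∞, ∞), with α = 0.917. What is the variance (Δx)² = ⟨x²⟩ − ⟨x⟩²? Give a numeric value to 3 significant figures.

0.818

Compute ⟨x⟩ and ⟨x²⟩ separately, then (Δx)² = ⟨x²⟩ − ⟨x⟩².
Expand each integrand as polynomial × e^(−2αx²) and use ∫x^(2j)·e^(−2αx²) dx = (2j−1)!!/(4α)^j · √(π/(2α)), odd powers → 0; here √(π/(2α)) = 1.3088.
Normalization: ∫|φ|² dx = 0.35682.
⟨x⟩ = 0.0000 and ⟨x²⟩ = 0.81788.
(Δx)² = 0.81788 − (0.0000)² = 0.81788.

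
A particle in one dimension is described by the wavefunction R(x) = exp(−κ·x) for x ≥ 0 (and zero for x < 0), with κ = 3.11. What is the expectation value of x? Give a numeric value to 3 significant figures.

⟨x⟩ = ∫ x·|R|² dx / ∫|R|² dx (integrals over the domain).
Every integrand reduces to terms xʲ·e^(−2κx) on [0, ∞); use ∫₀^∞ xʲ·e^(−2κx) dx = j!/(2κ)^(j+1).
State is unnormalized: ∫|R|² dx = 0.16077, and ∫R*·x·R dx = 0.025848, so ⟨x⟩ = 0.025848 / 0.16077.
⟨x⟩ = 0.16077.

0.161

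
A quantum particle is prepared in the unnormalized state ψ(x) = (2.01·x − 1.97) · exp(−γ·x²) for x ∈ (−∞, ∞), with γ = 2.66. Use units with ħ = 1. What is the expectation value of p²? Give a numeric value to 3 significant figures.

3.13

p² ψ = −ħ² d²ψ/dx²; ⟨p²⟩ = −ħ² ∫ ψ*·ψ'' dx / ∫|ψ|² dx.
Expand each integrand as polynomial × e^(−2γx²) and use ∫x^(2j)·e^(−2γx²) dx = (2j−1)!!/(4γ)^j · √(π/(2γ)), odd powers → 0; here √(π/(2γ)) = 0.76846. Differentiate with the product rule, d/dx e^(−γx²) = −2γx·e^(−γx²).
State is unnormalized: ∫|ψ|² dx = 3.2741, and ∫ψ*·(−ħ² ψ'') dx = 10.261, so ⟨p²⟩ = 10.261 / 3.2741.
⟨p²⟩ = 3.1341.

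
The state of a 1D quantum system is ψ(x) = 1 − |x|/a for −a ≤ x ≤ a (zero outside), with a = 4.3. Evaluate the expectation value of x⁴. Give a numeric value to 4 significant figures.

⟨x⁴⟩ = ∫ x⁴·|ψ|² dx / ∫|ψ|² dx (integrals over the domain).
ψ is even, so ∫ over [−a, a] = 2∫₀ᵃ with ψ = 1 − x/a there: ∫₀ᵃ (1 − x/a)² dx = a/3, ∫₀ᵃ x²(1 − x/a)² dx = a³/30, ∫₀ᵃ x⁴(1 − x/a)² dx = a⁵/105.
State is unnormalized: ∫|ψ|² dx = 2.8667, and ∫ψ*·x⁴·ψ dx = 28.002, so ⟨x⁴⟩ = 28.002 / 2.8667.
⟨x⁴⟩ = 9.7680.

9.768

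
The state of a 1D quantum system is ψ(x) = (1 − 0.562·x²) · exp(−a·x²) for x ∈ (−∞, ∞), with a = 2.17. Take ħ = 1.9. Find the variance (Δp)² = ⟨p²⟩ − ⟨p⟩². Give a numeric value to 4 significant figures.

10.28

Compute ⟨p⟩ and ⟨p²⟩ separately; (Δp)² = ⟨p²⟩ − ⟨p⟩².
Expand each integrand as polynomial × e^(−2ax²) and use ∫x^(2j)·e^(−2ax²) dx = (2j−1)!!/(4a)^j · √(π/(2a)), odd powers → 0; here √(π/(2a)) = 0.85081. Differentiate with the product rule, d/dx e^(−ax²) = −2ax·e^(−ax²).
Normalization: ∫|ψ|² dx = 0.75133.
⟨p⟩ = 0.0000 and ⟨p²⟩ = 10.280.
(Δp)² = 10.280 − (0.0000)² = 10.280.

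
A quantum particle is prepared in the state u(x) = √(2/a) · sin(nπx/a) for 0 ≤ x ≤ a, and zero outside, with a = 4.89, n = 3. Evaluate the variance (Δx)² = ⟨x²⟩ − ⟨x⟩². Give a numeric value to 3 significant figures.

Compute ⟨x⟩ and ⟨x²⟩ separately, then (Δx)² = ⟨x²⟩ − ⟨x⟩².
With sin²θ = (1 − cos2θ)/2 on 0 ≤ x ≤ a: ∫sin²(nπx/a) dx = a/2, ∫x·sin²(nπx/a) dx = a²/4, ∫x²·sin²(nπx/a) dx = a³·(1/6 − 1/(4n²π²)); higher powers xᵏ the same way, integrating xᵏ·cos(2nπx/a) by parts.
⟨x⟩ = 2.4450 and ⟨x²⟩ = 7.8361.
(Δx)² = 7.8361 − (2.4450)² = 1.8581.

1.86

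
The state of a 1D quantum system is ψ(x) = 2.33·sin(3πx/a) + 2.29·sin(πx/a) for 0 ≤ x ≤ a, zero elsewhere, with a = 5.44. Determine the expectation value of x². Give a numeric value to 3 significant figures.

⟨x²⟩ = ∫ x²·|ψ|² dx / ∫|ψ|² dx (integrals over the domain).
On 0 ≤ x ≤ a (j ≠ l): ∫sin²(jπx/a) dx = a/2, ∫sin(jπx/a)·sin(lπx/a) dx = 0; diagonal moments ∫x·sin²(jπx/a) dx = a²/4, ∫x²·sin²(jπx/a) dx = a³·(1/6 − 1/(4j²π²)); cross terms ∫x·sin(jπx/a)·sin(lπx/a) dx = 0 for j + l even and −4jla²/(π²(j² − l²)²) for j + l odd, ∫x²·sin(jπx/a)·sin(lπx/a) dx = (−1)^(j+l)·4jla³/(π²(j² − l²)²); higher powers the same way via product-to-sum and parts.
State is unnormalized: ∫|ψ|² dx = 29.031, and ∫ψ*·x²·ψ dx = 295.17, so ⟨x²⟩ = 295.17 / 29.031.
⟨x²⟩ = 10.167.

10.2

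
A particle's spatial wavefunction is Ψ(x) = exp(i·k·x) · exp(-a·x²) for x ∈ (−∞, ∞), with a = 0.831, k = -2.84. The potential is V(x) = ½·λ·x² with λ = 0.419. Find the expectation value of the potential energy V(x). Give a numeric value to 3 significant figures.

0.0630

⟨V⟩ = ∫ V(x)·|Ψ|² dx / ∫|Ψ|² dx.
Gaussian moments: ∫x^(2j)·e^(−2ax²) dx = (2j−1)!!/(4a)^j · √(π/(2a)), odd powers integrate to 0; here √(π/(2a)) = 1.3749.
State is unnormalized: ∫|Ψ|² dx = 1.3749, and ∫Ψ*·V(x)·Ψ dx = 0.086653, so ⟨V⟩ = 0.086653 / 1.3749.
⟨V⟩ = 0.063026.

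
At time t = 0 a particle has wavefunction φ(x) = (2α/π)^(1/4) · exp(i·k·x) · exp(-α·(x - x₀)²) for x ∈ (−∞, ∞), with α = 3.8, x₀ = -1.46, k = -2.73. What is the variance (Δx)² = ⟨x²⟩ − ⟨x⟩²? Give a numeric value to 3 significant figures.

Compute ⟨x⟩ and ⟨x²⟩ separately, then (Δx)² = ⟨x²⟩ − ⟨x⟩².
Gaussian moments (u = x − x₀): ∫u^(2j)·e^(−2αu²) du = (2j−1)!!/(4α)^j · √(π/(2α)), odd powers integrate to 0; here √(π/(2α)) = 0.64294.
⟨x⟩ = -1.4600 and ⟨x²⟩ = 2.1974.
(Δx)² = 2.1974 − (-1.4600)² = 0.065789.

0.0658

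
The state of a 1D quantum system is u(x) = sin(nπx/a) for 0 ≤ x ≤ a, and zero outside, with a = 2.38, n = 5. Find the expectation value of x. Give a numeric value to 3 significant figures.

1.19

⟨x⟩ = ∫ x·|u|² dx / ∫|u|² dx (integrals over the domain).
With sin²θ = (1 − cos2θ)/2 on 0 ≤ x ≤ a: ∫sin²(nπx/a) dx = a/2, ∫x·sin²(nπx/a) dx = a²/4, ∫x²·sin²(nπx/a) dx = a³·(1/6 − 1/(4n²π²)); higher powers xᵏ the same way, integrating xᵏ·cos(2nπx/a) by parts.
State is unnormalized: ∫|u|² dx = 1.1900, and ∫u*·x·u dx = 1.4161, so ⟨x⟩ = 1.4161 / 1.1900.
⟨x⟩ = 1.1900.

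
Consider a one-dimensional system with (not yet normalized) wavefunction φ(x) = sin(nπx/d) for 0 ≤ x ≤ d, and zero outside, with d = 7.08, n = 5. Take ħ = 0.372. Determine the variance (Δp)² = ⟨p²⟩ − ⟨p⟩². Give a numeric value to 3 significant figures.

0.681

Compute ⟨p⟩ and ⟨p²⟩ separately; (Δp)² = ⟨p²⟩ − ⟨p⟩².
d/dx sin(nπx/d) = (nπ/d)·cos(nπx/d) and d²/dx² sin(nπx/d) = −(nπ/d)²·sin(nπx/d); on 0 ≤ x ≤ d, ∫sin²(nπx/d) dx = d/2 and ∫sin(nπx/d)·cos(nπx/d) dx = 0.
Normalization: ∫|φ|² dx = 3.5400.
⟨p⟩ = 0.0000 and ⟨p²⟩ = 0.68118.
(Δp)² = 0.68118 − (0.0000)² = 0.68118.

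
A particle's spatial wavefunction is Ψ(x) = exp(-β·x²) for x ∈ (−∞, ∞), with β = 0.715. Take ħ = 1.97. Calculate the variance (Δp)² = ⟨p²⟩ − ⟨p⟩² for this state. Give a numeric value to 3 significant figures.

Compute ⟨p⟩ and ⟨p²⟩ separately; (Δp)² = ⟨p²⟩ − ⟨p⟩².
Gaussian moments: ∫x^(2j)·e^(−2βx²) dx = (2j−1)!!/(4β)^j · √(π/(2β)), odd powers integrate to 0; here √(π/(2β)) = 1.4822. Derivatives: d/dx e^(−βx²) = −2βx·e^(−βx²), d²/dx² e^(−βx²) = (4β²x² − 2β)·e^(−βx²).
Normalization: ∫|Ψ|² dx = 1.4822.
⟨p⟩ = 0.0000 and ⟨p²⟩ = 2.7748.
(Δp)² = 2.7748 − (0.0000)² = 2.7748.

2.77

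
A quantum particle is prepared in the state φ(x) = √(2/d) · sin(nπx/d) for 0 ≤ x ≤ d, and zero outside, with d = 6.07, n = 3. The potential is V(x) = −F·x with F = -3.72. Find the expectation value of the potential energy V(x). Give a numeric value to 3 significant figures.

⟨V⟩ = ∫ V(x)·|φ|² dx.
With sin²θ = (1 − cos2θ)/2 on 0 ≤ x ≤ d: ∫sin²(nπx/d) dx = d/2, ∫x·sin²(nπx/d) dx = d²/4, ∫x²·sin²(nπx/d) dx = d³·(1/6 − 1/(4n²π²)); higher powers xᵏ the same way, integrating xᵏ·cos(2nπx/d) by parts.
⟨V⟩ = 11.290.

11.3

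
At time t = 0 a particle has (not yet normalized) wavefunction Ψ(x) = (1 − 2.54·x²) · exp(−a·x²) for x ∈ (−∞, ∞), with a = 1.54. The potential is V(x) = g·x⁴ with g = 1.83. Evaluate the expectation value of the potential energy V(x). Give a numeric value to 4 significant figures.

0.5968

⟨V⟩ = ∫ V(x)·|Ψ|² dx / ∫|Ψ|² dx.
Expand each integrand as polynomial × e^(−2ax²) and use ∫x^(2j)·e^(−2ax²) dx = (2j−1)!!/(4a)^j · √(π/(2a)), odd powers → 0; here √(π/(2a)) = 1.0099.
State is unnormalized: ∫|Ψ|² dx = 0.69221, and ∫Ψ*·V(x)·Ψ dx = 0.41314, so ⟨V⟩ = 0.41314 / 0.69221.
⟨V⟩ = 0.59684.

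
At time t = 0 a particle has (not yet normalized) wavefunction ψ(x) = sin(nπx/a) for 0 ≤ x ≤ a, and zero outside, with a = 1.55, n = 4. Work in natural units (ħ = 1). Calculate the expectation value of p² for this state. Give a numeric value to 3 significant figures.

65.7

p² ψ = −ħ² d²ψ/dx²; ⟨p²⟩ = −ħ² ∫ ψ*·ψ'' dx / ∫|ψ|² dx.
d/dx sin(nπx/a) = (nπ/a)·cos(nπx/a) and d²/dx² sin(nπx/a) = −(nπ/a)²·sin(nπx/a); on 0 ≤ x ≤ a, ∫sin²(nπx/a) dx = a/2 and ∫sin(nπx/a)·cos(nπx/a) dx = 0.
State is unnormalized: ∫|ψ|² dx = 0.77500, and ∫ψ*·(−ħ² ψ'') dx = 50.940, so ⟨p²⟩ = 50.940 / 0.77500.
⟨p²⟩ = 65.729.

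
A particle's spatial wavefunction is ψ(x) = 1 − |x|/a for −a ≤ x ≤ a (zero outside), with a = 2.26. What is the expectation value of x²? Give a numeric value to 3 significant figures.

⟨x²⟩ = ∫ x²·|ψ|² dx / ∫|ψ|² dx (integrals over the domain).
ψ is even, so ∫ over [−a, a] = 2∫₀ᵃ with ψ = 1 − x/a there: ∫₀ᵃ (1 − x/a)² dx = a/3, ∫₀ᵃ x²(1 − x/a)² dx = a³/30, ∫₀ᵃ x⁴(1 − x/a)² dx = a⁵/105.
State is unnormalized: ∫|ψ|² dx = 1.5067, and ∫ψ*·x²·ψ dx = 0.76955, so ⟨x²⟩ = 0.76955 / 1.5067.
⟨x²⟩ = 0.51076.

0.511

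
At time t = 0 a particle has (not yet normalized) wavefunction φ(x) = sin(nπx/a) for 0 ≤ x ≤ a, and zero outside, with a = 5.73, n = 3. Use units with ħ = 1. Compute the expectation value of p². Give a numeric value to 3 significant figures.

2.71

p² φ = −ħ² d²φ/dx²; ⟨p²⟩ = −ħ² ∫ φ*·φ'' dx / ∫|φ|² dx.
d/dx sin(nπx/a) = (nπ/a)·cos(nπx/a) and d²/dx² sin(nπx/a) = −(nπ/a)²·sin(nπx/a); on 0 ≤ x ≤ a, ∫sin²(nπx/a) dx = a/2 and ∫sin(nπx/a)·cos(nπx/a) dx = 0.
State is unnormalized: ∫|φ|² dx = 2.8650, and ∫φ*·(−ħ² φ'') dx = 7.7510, so ⟨p²⟩ = 7.7510 / 2.8650.
⟨p²⟩ = 2.7054.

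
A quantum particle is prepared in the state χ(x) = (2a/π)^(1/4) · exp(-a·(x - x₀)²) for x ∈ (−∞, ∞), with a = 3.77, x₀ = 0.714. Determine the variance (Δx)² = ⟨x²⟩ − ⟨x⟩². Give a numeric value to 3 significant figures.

Compute ⟨x⟩ and ⟨x²⟩ separately, then (Δx)² = ⟨x²⟩ − ⟨x⟩².
Gaussian moments (u = x − x₀): ∫u^(2j)·e^(−2au²) du = (2j−1)!!/(4a)^j · √(π/(2a)), odd powers integrate to 0; here √(π/(2a)) = 0.64549.
⟨x⟩ = 0.71400 and ⟨x²⟩ = 0.57611.
(Δx)² = 0.57611 − (0.71400)² = 0.066313.

0.0663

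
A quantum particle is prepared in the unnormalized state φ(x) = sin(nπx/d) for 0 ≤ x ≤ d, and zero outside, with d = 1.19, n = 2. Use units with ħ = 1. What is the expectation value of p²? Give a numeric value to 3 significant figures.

27.9

p² φ = −ħ² d²φ/dx²; ⟨p²⟩ = −ħ² ∫ φ*·φ'' dx / ∫|φ|² dx.
d/dx sin(nπx/d) = (nπ/d)·cos(nπx/d) and d²/dx² sin(nπx/d) = −(nπ/d)²·sin(nπx/d); on 0 ≤ x ≤ d, ∫sin²(nπx/d) dx = d/2 and ∫sin(nπx/d)·cos(nπx/d) dx = 0.
State is unnormalized: ∫|φ|² dx = 0.59500, and ∫φ*·(−ħ² φ'') dx = 16.588, so ⟨p²⟩ = 16.588 / 0.59500.
⟨p²⟩ = 27.878.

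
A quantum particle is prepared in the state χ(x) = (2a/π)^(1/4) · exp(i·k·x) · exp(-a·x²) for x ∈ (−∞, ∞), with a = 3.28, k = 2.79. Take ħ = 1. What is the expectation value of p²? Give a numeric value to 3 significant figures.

p² χ = −ħ² d²χ/dx²; ⟨p²⟩ = −ħ² ∫ χ*·χ'' dx.
Gaussian moments: ∫x^(2j)·e^(−2ax²) dx = (2j−1)!!/(4a)^j · √(π/(2a)), odd powers integrate to 0; here √(π/(2a)) = 0.69203. Derivatives: χ′ = (ik − 2ax)·χ, χ″ = ((ik − 2ax)² − 2a)·χ; the odd-in-x pieces drop out.
⟨p²⟩ = 11.064.

11.1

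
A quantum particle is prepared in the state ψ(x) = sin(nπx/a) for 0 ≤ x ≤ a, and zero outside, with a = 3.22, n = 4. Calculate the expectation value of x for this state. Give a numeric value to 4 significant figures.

⟨x⟩ = ∫ x·|ψ|² dx / ∫|ψ|² dx (integrals over the domain).
With sin²θ = (1 − cos2θ)/2 on 0 ≤ x ≤ a: ∫sin²(nπx/a) dx = a/2, ∫x·sin²(nπx/a) dx = a²/4, ∫x²·sin²(nπx/a) dx = a³·(1/6 − 1/(4n²π²)); higher powers xᵏ the same way, integrating xᵏ·cos(2nπx/a) by parts.
State is unnormalized: ∫|ψ|² dx = 1.6100, and ∫ψ*·x·ψ dx = 2.5921, so ⟨x⟩ = 2.5921 / 1.6100.
⟨x⟩ = 1.6100.

1.610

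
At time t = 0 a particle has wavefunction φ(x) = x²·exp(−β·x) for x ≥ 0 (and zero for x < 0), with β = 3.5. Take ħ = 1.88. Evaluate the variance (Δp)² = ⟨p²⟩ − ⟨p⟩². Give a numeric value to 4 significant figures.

Compute ⟨p⟩ and ⟨p²⟩ separately; (Δp)² = ⟨p²⟩ − ⟨p⟩².
Differentiate x²·exp(−β·x) with the product rule; every integrand then reduces to terms xʲ·e^(−2βx) on [0, ∞), with ∫₀^∞ xʲ·e^(−2βx) dx = j!/(2β)^(j+1).
Normalization: ∫|φ|² dx = 0.0014280.
⟨p⟩ = 0.0000 and ⟨p²⟩ = 14.432.
(Δp)² = 14.432 − (0.0000)² = 14.432.

14.43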